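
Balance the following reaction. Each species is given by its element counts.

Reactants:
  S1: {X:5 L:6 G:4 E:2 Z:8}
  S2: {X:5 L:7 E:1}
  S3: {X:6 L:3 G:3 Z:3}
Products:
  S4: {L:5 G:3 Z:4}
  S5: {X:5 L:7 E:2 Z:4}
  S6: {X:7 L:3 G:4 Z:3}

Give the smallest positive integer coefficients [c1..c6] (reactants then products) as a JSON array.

Coefficients: [2, 2, 5, 1, 3, 5]

X: 2·5+2·5+5·6 = 50 | 1·0+3·5+5·7 = 50
L: 2·6+2·7+5·3 = 41 | 1·5+3·7+5·3 = 41
G: 2·4+2·0+5·3 = 23 | 1·3+3·0+5·4 = 23
E: 2·2+2·1+5·0 = 6 | 1·0+3·2+5·0 = 6
Z: 2·8+2·0+5·3 = 31 | 1·4+3·4+5·3 = 31
gcd(2,2,5,1,3,5) = 1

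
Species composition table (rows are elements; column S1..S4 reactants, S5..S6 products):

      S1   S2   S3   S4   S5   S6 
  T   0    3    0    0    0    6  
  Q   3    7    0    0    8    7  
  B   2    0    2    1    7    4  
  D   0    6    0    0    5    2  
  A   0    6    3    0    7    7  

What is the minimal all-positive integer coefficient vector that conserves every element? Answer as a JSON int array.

T: 3·0+2·3+3·0+6·0 = 6 | 2·0+1·6 = 6
Q: 3·3+2·7+3·0+6·0 = 23 | 2·8+1·7 = 23
B: 3·2+2·0+3·2+6·1 = 18 | 2·7+1·4 = 18
D: 3·0+2·6+3·0+6·0 = 12 | 2·5+1·2 = 12
A: 3·0+2·6+3·3+6·0 = 21 | 2·7+1·7 = 21
gcd(3,2,3,6,2,1) = 1

Coefficients: [3, 2, 3, 6, 2, 1]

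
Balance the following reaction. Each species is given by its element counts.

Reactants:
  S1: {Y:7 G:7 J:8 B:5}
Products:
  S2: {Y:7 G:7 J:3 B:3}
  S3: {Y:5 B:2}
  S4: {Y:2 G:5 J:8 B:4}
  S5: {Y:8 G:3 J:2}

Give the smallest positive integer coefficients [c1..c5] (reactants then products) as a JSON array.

Coefficients: [6, 2, 2, 5, 1]

Y: 6·7 = 42 | 2·7+2·5+5·2+1·8 = 42
G: 6·7 = 42 | 2·7+2·0+5·5+1·3 = 42
J: 6·8 = 48 | 2·3+2·0+5·8+1·2 = 48
B: 6·5 = 30 | 2·3+2·2+5·4+1·0 = 30
gcd(6,2,2,5,1) = 1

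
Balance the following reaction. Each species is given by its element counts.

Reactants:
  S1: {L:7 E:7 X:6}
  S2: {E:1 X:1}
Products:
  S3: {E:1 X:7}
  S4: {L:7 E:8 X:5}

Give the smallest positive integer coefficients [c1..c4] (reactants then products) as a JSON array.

L: 3·7+4·0 = 21 | 1·0+3·7 = 21
E: 3·7+4·1 = 25 | 1·1+3·8 = 25
X: 3·6+4·1 = 22 | 1·7+3·5 = 22
gcd(3,4,1,3) = 1

Coefficients: [3, 4, 1, 3]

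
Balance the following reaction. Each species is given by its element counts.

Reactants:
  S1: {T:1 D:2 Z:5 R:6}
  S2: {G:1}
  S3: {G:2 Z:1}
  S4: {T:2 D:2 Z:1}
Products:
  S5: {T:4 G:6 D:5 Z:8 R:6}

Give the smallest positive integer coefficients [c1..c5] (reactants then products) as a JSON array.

Coefficients: [2, 6, 3, 3, 2]

T: 2·1+6·0+3·0+3·2 = 8 | 2·4 = 8
G: 2·0+6·1+3·2+3·0 = 12 | 2·6 = 12
D: 2·2+6·0+3·0+3·2 = 10 | 2·5 = 10
Z: 2·5+6·0+3·1+3·1 = 16 | 2·8 = 16
R: 2·6+6·0+3·0+3·0 = 12 | 2·6 = 12
gcd(2,6,3,3,2) = 1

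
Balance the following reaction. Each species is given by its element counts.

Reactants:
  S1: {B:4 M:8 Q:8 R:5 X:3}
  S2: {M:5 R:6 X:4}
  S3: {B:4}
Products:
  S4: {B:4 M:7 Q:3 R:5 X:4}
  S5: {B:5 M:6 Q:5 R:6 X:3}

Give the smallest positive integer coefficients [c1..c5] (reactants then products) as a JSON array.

Coefficients: [4, 4, 5, 4, 4]

B: 4·4+4·0+5·4 = 36 | 4·4+4·5 = 36
M: 4·8+4·5+5·0 = 52 | 4·7+4·6 = 52
Q: 4·8+4·0+5·0 = 32 | 4·3+4·5 = 32
R: 4·5+4·6+5·0 = 44 | 4·5+4·6 = 44
X: 4·3+4·4+5·0 = 28 | 4·4+4·3 = 28
gcd(4,4,5,4,4) = 1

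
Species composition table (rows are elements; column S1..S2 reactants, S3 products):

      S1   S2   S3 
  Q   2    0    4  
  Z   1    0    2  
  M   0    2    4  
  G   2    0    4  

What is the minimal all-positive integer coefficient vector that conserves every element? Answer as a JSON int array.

Q: 2·2+2·0 = 4 | 1·4 = 4
Z: 2·1+2·0 = 2 | 1·2 = 2
M: 2·0+2·2 = 4 | 1·4 = 4
G: 2·2+2·0 = 4 | 1·4 = 4
gcd(2,2,1) = 1

Coefficients: [2, 2, 1]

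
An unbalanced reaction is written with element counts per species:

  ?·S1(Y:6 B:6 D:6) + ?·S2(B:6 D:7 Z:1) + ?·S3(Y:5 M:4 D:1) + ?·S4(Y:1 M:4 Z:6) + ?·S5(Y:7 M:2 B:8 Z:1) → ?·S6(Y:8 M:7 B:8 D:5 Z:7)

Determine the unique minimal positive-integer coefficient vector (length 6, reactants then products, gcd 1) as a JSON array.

Coefficients: [1, 3, 3, 6, 3, 6]

Y: 1·6+3·0+3·5+6·1+3·7 = 48 | 6·8 = 48
M: 1·0+3·0+3·4+6·4+3·2 = 42 | 6·7 = 42
B: 1·6+3·6+3·0+6·0+3·8 = 48 | 6·8 = 48
D: 1·6+3·7+3·1+6·0+3·0 = 30 | 6·5 = 30
Z: 1·0+3·1+3·0+6·6+3·1 = 42 | 6·7 = 42
gcd(1,3,3,6,3,6) = 1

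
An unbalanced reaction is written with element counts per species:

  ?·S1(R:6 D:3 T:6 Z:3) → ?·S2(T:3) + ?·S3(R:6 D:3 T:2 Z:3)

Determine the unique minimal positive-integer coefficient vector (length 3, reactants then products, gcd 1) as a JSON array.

Coefficients: [3, 4, 3]

R: 3·6 = 18 | 4·0+3·6 = 18
D: 3·3 = 9 | 4·0+3·3 = 9
T: 3·6 = 18 | 4·3+3·2 = 18
Z: 3·3 = 9 | 4·0+3·3 = 9
gcd(3,4,3) = 1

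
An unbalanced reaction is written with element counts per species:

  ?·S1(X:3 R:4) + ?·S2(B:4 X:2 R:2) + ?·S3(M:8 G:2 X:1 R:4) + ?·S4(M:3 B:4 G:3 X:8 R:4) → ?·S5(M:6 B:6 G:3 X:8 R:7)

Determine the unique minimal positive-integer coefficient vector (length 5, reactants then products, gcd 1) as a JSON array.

M: 1·0+5·0+3·8+4·3 = 36 | 6·6 = 36
B: 1·0+5·4+3·0+4·4 = 36 | 6·6 = 36
G: 1·0+5·0+3·2+4·3 = 18 | 6·3 = 18
X: 1·3+5·2+3·1+4·8 = 48 | 6·8 = 48
R: 1·4+5·2+3·4+4·4 = 42 | 6·7 = 42
gcd(1,5,3,4,6) = 1

Coefficients: [1, 5, 3, 4, 6]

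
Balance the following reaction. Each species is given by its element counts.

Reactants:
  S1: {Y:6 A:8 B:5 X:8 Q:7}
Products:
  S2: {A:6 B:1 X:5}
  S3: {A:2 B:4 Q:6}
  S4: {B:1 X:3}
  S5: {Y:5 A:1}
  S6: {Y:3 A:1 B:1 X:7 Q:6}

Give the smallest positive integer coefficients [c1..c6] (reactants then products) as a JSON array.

Y: 6·6 = 36 | 5·0+5·0+3·0+6·5+2·3 = 36
A: 6·8 = 48 | 5·6+5·2+3·0+6·1+2·1 = 48
B: 6·5 = 30 | 5·1+5·4+3·1+6·0+2·1 = 30
X: 6·8 = 48 | 5·5+5·0+3·3+6·0+2·7 = 48
Q: 6·7 = 42 | 5·0+5·6+3·0+6·0+2·6 = 42
gcd(6,5,5,3,6,2) = 1

Coefficients: [6, 5, 5, 3, 6, 2]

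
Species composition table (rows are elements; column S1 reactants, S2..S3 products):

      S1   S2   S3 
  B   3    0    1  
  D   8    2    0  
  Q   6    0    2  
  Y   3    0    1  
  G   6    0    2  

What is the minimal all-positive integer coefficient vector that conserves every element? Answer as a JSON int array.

Coefficients: [1, 4, 3]

B: 1·3 = 3 | 4·0+3·1 = 3
D: 1·8 = 8 | 4·2+3·0 = 8
Q: 1·6 = 6 | 4·0+3·2 = 6
Y: 1·3 = 3 | 4·0+3·1 = 3
G: 1·6 = 6 | 4·0+3·2 = 6
gcd(1,4,3) = 1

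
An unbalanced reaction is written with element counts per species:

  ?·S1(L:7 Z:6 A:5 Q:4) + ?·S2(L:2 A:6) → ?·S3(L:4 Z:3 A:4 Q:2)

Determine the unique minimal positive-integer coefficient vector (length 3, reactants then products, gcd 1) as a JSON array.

L: 2·7+1·2 = 16 | 4·4 = 16
Z: 2·6+1·0 = 12 | 4·3 = 12
A: 2·5+1·6 = 16 | 4·4 = 16
Q: 2·4+1·0 = 8 | 4·2 = 8
gcd(2,1,4) = 1

Coefficients: [2, 1, 4]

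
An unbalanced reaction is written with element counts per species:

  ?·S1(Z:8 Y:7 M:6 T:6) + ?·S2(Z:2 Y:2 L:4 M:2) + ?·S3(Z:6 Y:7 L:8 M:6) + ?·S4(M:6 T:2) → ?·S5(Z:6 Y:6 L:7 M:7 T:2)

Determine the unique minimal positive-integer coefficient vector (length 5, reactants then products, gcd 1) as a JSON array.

Z: 1·8+5·2+1·6+1·0 = 24 | 4·6 = 24
Y: 1·7+5·2+1·7+1·0 = 24 | 4·6 = 24
L: 1·0+5·4+1·8+1·0 = 28 | 4·7 = 28
M: 1·6+5·2+1·6+1·6 = 28 | 4·7 = 28
T: 1·6+5·0+1·0+1·2 = 8 | 4·2 = 8
gcd(1,5,1,1,4) = 1

Coefficients: [1, 5, 1, 1, 4]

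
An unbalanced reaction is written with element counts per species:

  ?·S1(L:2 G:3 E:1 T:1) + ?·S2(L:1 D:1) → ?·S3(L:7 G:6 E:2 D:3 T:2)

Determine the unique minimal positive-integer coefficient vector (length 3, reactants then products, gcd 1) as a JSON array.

Coefficients: [2, 3, 1]

L: 2·2+3·1 = 7 | 1·7 = 7
G: 2·3+3·0 = 6 | 1·6 = 6
E: 2·1+3·0 = 2 | 1·2 = 2
D: 2·0+3·1 = 3 | 1·3 = 3
T: 2·1+3·0 = 2 | 1·2 = 2
gcd(2,3,1) = 1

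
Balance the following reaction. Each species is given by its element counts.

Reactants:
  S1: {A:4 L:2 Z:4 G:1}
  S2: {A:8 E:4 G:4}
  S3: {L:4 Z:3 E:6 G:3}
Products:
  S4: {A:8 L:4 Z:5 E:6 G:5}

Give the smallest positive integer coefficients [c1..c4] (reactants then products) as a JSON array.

Coefficients: [4, 3, 3, 5]

A: 4·4+3·8+3·0 = 40 | 5·8 = 40
L: 4·2+3·0+3·4 = 20 | 5·4 = 20
Z: 4·4+3·0+3·3 = 25 | 5·5 = 25
E: 4·0+3·4+3·6 = 30 | 5·6 = 30
G: 4·1+3·4+3·3 = 25 | 5·5 = 25
gcd(4,3,3,5) = 1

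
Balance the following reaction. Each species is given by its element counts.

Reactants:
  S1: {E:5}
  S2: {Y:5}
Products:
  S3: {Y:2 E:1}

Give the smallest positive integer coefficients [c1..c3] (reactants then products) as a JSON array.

Y: 1·0+2·5 = 10 | 5·2 = 10
E: 1·5+2·0 = 5 | 5·1 = 5
gcd(1,2,5) = 1

Coefficients: [1, 2, 5]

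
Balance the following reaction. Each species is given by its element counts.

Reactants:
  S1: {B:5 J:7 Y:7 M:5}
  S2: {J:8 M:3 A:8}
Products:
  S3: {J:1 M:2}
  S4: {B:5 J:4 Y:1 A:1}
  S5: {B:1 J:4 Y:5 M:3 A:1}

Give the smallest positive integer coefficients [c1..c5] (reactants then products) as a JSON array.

B: 4·5+1·0 = 20 | 4·0+3·5+5·1 = 20
J: 4·7+1·8 = 36 | 4·1+3·4+5·4 = 36
Y: 4·7+1·0 = 28 | 4·0+3·1+5·5 = 28
M: 4·5+1·3 = 23 | 4·2+3·0+5·3 = 23
A: 4·0+1·8 = 8 | 4·0+3·1+5·1 = 8
gcd(4,1,4,3,5) = 1

Coefficients: [4, 1, 4, 3, 5]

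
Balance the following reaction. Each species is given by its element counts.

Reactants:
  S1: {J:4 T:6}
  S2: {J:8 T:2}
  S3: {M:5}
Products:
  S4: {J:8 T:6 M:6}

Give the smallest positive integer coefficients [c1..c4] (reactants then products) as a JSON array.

J: 4·4+3·8+6·0 = 40 | 5·8 = 40
T: 4·6+3·2+6·0 = 30 | 5·6 = 30
M: 4·0+3·0+6·5 = 30 | 5·6 = 30
gcd(4,3,6,5) = 1

Coefficients: [4, 3, 6, 5]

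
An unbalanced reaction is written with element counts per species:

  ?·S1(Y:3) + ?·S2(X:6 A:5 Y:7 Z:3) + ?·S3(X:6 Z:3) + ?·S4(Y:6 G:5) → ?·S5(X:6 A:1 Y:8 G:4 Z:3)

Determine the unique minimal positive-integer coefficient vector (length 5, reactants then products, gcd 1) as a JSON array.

Coefficients: [3, 1, 4, 4, 5]

X: 3·0+1·6+4·6+4·0 = 30 | 5·6 = 30
A: 3·0+1·5+4·0+4·0 = 5 | 5·1 = 5
Y: 3·3+1·7+4·0+4·6 = 40 | 5·8 = 40
G: 3·0+1·0+4·0+4·5 = 20 | 5·4 = 20
Z: 3·0+1·3+4·3+4·0 = 15 | 5·3 = 15
gcd(3,1,4,4,5) = 1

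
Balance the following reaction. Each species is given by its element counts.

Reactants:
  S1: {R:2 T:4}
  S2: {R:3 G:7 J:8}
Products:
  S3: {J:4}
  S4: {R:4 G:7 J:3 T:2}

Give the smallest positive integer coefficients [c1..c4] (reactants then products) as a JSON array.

Coefficients: [2, 4, 5, 4]

R: 2·2+4·3 = 16 | 5·0+4·4 = 16
G: 2·0+4·7 = 28 | 5·0+4·7 = 28
J: 2·0+4·8 = 32 | 5·4+4·3 = 32
T: 2·4+4·0 = 8 | 5·0+4·2 = 8
gcd(2,4,5,4) = 1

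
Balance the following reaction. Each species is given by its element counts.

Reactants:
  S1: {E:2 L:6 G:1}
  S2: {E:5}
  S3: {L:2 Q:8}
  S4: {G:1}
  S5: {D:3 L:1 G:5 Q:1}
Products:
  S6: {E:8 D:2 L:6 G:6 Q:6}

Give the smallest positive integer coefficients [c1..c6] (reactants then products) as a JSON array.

E: 2·2+4·5+2·0+6·0+2·0 = 24 | 3·8 = 24
D: 2·0+4·0+2·0+6·0+2·3 = 6 | 3·2 = 6
L: 2·6+4·0+2·2+6·0+2·1 = 18 | 3·6 = 18
G: 2·1+4·0+2·0+6·1+2·5 = 18 | 3·6 = 18
Q: 2·0+4·0+2·8+6·0+2·1 = 18 | 3·6 = 18
gcd(2,4,2,6,2,3) = 1

Coefficients: [2, 4, 2, 6, 2, 3]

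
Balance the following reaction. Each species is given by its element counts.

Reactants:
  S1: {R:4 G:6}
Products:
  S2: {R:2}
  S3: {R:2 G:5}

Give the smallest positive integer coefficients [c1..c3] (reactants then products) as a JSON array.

R: 5·4 = 20 | 4·2+6·2 = 20
G: 5·6 = 30 | 4·0+6·5 = 30
gcd(5,4,6) = 1

Coefficients: [5, 4, 6]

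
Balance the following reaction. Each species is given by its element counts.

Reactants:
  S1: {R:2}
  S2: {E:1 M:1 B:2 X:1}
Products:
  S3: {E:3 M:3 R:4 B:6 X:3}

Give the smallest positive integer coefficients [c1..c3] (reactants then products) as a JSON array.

Coefficients: [2, 3, 1]

E: 2·0+3·1 = 3 | 1·3 = 3
M: 2·0+3·1 = 3 | 1·3 = 3
R: 2·2+3·0 = 4 | 1·4 = 4
B: 2·0+3·2 = 6 | 1·6 = 6
X: 2·0+3·1 = 3 | 1·3 = 3
gcd(2,3,1) = 1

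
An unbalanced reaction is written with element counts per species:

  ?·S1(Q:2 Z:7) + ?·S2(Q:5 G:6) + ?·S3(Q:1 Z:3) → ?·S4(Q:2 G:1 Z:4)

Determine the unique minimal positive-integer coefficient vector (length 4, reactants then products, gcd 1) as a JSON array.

Coefficients: [3, 1, 1, 6]

Q: 3·2+1·5+1·1 = 12 | 6·2 = 12
G: 3·0+1·6+1·0 = 6 | 6·1 = 6
Z: 3·7+1·0+1·3 = 24 | 6·4 = 24
gcd(3,1,1,6) = 1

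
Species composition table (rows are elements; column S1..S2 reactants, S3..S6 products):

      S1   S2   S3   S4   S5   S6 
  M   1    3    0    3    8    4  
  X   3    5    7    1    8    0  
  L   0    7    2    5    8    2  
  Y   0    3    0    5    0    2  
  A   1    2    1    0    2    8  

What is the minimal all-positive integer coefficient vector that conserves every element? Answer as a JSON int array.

Coefficients: [6, 4, 4, 2, 1, 1]

M: 6·1+4·3 = 18 | 4·0+2·3+1·8+1·4 = 18
X: 6·3+4·5 = 38 | 4·7+2·1+1·8+1·0 = 38
L: 6·0+4·7 = 28 | 4·2+2·5+1·8+1·2 = 28
Y: 6·0+4·3 = 12 | 4·0+2·5+1·0+1·2 = 12
A: 6·1+4·2 = 14 | 4·1+2·0+1·2+1·8 = 14
gcd(6,4,4,2,1,1) = 1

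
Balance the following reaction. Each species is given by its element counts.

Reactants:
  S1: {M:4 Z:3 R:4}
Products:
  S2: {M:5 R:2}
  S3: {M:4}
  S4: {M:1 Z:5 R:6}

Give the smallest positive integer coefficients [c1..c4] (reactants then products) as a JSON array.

Coefficients: [5, 1, 3, 3]

M: 5·4 = 20 | 1·5+3·4+3·1 = 20
Z: 5·3 = 15 | 1·0+3·0+3·5 = 15
R: 5·4 = 20 | 1·2+3·0+3·6 = 20
gcd(5,1,3,3) = 1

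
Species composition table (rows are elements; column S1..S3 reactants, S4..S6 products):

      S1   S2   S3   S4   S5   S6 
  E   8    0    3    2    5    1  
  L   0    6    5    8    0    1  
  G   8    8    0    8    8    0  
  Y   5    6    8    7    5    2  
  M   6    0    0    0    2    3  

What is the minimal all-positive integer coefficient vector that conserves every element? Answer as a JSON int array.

E: 5·8+6·0+2·3 = 46 | 5·2+6·5+6·1 = 46
L: 5·0+6·6+2·5 = 46 | 5·8+6·0+6·1 = 46
G: 5·8+6·8+2·0 = 88 | 5·8+6·8+6·0 = 88
Y: 5·5+6·6+2·8 = 77 | 5·7+6·5+6·2 = 77
M: 5·6+6·0+2·0 = 30 | 5·0+6·2+6·3 = 30
gcd(5,6,2,5,6,6) = 1

Coefficients: [5, 6, 2, 5, 6, 6]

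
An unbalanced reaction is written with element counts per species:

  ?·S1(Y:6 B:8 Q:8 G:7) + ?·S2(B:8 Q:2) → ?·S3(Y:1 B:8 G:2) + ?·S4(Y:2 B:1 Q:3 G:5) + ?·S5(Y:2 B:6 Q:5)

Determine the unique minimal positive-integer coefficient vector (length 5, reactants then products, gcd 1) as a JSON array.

Coefficients: [4, 5, 4, 4, 6]

Y: 4·6+5·0 = 24 | 4·1+4·2+6·2 = 24
B: 4·8+5·8 = 72 | 4·8+4·1+6·6 = 72
Q: 4·8+5·2 = 42 | 4·0+4·3+6·5 = 42
G: 4·7+5·0 = 28 | 4·2+4·5+6·0 = 28
gcd(4,5,4,4,6) = 1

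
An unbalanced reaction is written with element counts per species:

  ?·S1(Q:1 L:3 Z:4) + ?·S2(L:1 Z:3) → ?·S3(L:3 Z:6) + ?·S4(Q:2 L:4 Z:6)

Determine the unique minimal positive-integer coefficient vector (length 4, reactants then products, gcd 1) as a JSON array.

Coefficients: [6, 6, 4, 3]

Q: 6·1+6·0 = 6 | 4·0+3·2 = 6
L: 6·3+6·1 = 24 | 4·3+3·4 = 24
Z: 6·4+6·3 = 42 | 4·6+3·6 = 42
gcd(6,6,4,3) = 1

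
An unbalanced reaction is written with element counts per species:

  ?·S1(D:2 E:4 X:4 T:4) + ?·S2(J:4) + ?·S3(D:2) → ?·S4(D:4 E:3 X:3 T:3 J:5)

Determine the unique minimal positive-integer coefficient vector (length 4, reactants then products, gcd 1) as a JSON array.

D: 3·2+5·0+5·2 = 16 | 4·4 = 16
E: 3·4+5·0+5·0 = 12 | 4·3 = 12
X: 3·4+5·0+5·0 = 12 | 4·3 = 12
T: 3·4+5·0+5·0 = 12 | 4·3 = 12
J: 3·0+5·4+5·0 = 20 | 4·5 = 20
gcd(3,5,5,4) = 1

Coefficients: [3, 5, 5, 4]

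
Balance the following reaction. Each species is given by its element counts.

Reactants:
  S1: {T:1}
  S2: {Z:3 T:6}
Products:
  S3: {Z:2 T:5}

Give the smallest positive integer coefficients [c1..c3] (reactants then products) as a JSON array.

Coefficients: [3, 2, 3]

Z: 3·0+2·3 = 6 | 3·2 = 6
T: 3·1+2·6 = 15 | 3·5 = 15
gcd(3,2,3) = 1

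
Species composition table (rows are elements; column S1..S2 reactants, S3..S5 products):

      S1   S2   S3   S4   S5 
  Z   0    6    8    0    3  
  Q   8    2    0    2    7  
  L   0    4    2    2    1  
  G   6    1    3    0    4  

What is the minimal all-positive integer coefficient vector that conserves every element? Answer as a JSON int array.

Z: 2·0+5·6 = 30 | 3·8+6·0+2·3 = 30
Q: 2·8+5·2 = 26 | 3·0+6·2+2·7 = 26
L: 2·0+5·4 = 20 | 3·2+6·2+2·1 = 20
G: 2·6+5·1 = 17 | 3·3+6·0+2·4 = 17
gcd(2,5,3,6,2) = 1

Coefficients: [2, 5, 3, 6, 2]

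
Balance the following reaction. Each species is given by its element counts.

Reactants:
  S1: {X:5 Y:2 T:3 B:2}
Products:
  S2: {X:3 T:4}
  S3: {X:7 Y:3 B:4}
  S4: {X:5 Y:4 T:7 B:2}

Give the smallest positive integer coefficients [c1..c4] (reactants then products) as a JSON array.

X: 5·5 = 25 | 2·3+2·7+1·5 = 25
Y: 5·2 = 10 | 2·0+2·3+1·4 = 10
T: 5·3 = 15 | 2·4+2·0+1·7 = 15
B: 5·2 = 10 | 2·0+2·4+1·2 = 10
gcd(5,2,2,1) = 1

Coefficients: [5, 2, 2, 1]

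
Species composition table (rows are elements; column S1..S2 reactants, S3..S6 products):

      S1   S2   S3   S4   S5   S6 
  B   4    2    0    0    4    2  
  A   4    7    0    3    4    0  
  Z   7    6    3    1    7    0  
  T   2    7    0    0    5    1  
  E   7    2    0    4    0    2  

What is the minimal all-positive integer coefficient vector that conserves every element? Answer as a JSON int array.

B: 4·4+1·2 = 18 | 5·0+5·0+2·4+5·2 = 18
A: 4·4+1·7 = 23 | 5·0+5·3+2·4+5·0 = 23
Z: 4·7+1·6 = 34 | 5·3+5·1+2·7+5·0 = 34
T: 4·2+1·7 = 15 | 5·0+5·0+2·5+5·1 = 15
E: 4·7+1·2 = 30 | 5·0+5·4+2·0+5·2 = 30
gcd(4,1,5,5,2,5) = 1

Coefficients: [4, 1, 5, 5, 2, 5]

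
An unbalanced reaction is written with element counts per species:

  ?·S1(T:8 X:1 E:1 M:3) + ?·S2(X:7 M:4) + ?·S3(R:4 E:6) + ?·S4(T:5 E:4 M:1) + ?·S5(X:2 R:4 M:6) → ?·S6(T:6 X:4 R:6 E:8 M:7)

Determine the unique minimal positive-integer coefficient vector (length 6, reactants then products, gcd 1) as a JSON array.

T: 2·8+2·0+5·0+4·5+4·0 = 36 | 6·6 = 36
X: 2·1+2·7+5·0+4·0+4·2 = 24 | 6·4 = 24
R: 2·0+2·0+5·4+4·0+4·4 = 36 | 6·6 = 36
E: 2·1+2·0+5·6+4·4+4·0 = 48 | 6·8 = 48
M: 2·3+2·4+5·0+4·1+4·6 = 42 | 6·7 = 42
gcd(2,2,5,4,4,6) = 1

Coefficients: [2, 2, 5, 4, 4, 6]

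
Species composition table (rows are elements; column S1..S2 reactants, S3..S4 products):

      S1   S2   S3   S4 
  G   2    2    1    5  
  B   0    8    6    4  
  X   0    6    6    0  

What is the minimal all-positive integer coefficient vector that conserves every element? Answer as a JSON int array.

G: 3·2+4·2 = 14 | 4·1+2·5 = 14
B: 3·0+4·8 = 32 | 4·6+2·4 = 32
X: 3·0+4·6 = 24 | 4·6+2·0 = 24
gcd(3,4,4,2) = 1

Coefficients: [3, 4, 4, 2]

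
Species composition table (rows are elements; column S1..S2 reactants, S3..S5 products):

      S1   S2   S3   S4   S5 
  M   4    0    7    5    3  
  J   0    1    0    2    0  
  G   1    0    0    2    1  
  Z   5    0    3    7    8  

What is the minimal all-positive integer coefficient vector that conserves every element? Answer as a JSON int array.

M: 5·4+4·0 = 20 | 1·7+2·5+1·3 = 20
J: 5·0+4·1 = 4 | 1·0+2·2+1·0 = 4
G: 5·1+4·0 = 5 | 1·0+2·2+1·1 = 5
Z: 5·5+4·0 = 25 | 1·3+2·7+1·8 = 25
gcd(5,4,1,2,1) = 1

Coefficients: [5, 4, 1, 2, 1]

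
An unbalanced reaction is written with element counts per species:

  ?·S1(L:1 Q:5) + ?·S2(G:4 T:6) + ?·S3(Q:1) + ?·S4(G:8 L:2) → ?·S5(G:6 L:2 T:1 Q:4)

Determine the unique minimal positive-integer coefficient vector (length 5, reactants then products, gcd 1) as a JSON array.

Coefficients: [4, 1, 4, 4, 6]

G: 4·0+1·4+4·0+4·8 = 36 | 6·6 = 36
L: 4·1+1·0+4·0+4·2 = 12 | 6·2 = 12
T: 4·0+1·6+4·0+4·0 = 6 | 6·1 = 6
Q: 4·5+1·0+4·1+4·0 = 24 | 6·4 = 24
gcd(4,1,4,4,6) = 1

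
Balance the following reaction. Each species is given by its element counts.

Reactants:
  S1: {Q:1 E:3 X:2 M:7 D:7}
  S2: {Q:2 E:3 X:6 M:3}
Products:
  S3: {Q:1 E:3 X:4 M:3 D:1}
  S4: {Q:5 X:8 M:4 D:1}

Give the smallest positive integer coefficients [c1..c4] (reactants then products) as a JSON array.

Coefficients: [1, 5, 6, 1]

Q: 1·1+5·2 = 11 | 6·1+1·5 = 11
E: 1·3+5·3 = 18 | 6·3+1·0 = 18
X: 1·2+5·6 = 32 | 6·4+1·8 = 32
M: 1·7+5·3 = 22 | 6·3+1·4 = 22
D: 1·7+5·0 = 7 | 6·1+1·1 = 7
gcd(1,5,6,1) = 1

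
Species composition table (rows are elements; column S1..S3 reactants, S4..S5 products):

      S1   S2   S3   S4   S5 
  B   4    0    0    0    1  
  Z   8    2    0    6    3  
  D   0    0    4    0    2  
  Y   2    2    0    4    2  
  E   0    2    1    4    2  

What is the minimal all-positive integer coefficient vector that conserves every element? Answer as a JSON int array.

Coefficients: [1, 5, 2, 1, 4]

B: 1·4+5·0+2·0 = 4 | 1·0+4·1 = 4
Z: 1·8+5·2+2·0 = 18 | 1·6+4·3 = 18
D: 1·0+5·0+2·4 = 8 | 1·0+4·2 = 8
Y: 1·2+5·2+2·0 = 12 | 1·4+4·2 = 12
E: 1·0+5·2+2·1 = 12 | 1·4+4·2 = 12
gcd(1,5,2,1,4) = 1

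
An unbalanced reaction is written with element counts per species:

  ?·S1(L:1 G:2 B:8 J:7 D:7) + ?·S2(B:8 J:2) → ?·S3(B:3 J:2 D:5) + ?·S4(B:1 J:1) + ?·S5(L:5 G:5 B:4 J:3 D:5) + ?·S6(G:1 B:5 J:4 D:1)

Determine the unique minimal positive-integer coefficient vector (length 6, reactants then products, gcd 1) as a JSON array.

Coefficients: [5, 1, 5, 4, 1, 5]

L: 5·1+1·0 = 5 | 5·0+4·0+1·5+5·0 = 5
G: 5·2+1·0 = 10 | 5·0+4·0+1·5+5·1 = 10
B: 5·8+1·8 = 48 | 5·3+4·1+1·4+5·5 = 48
J: 5·7+1·2 = 37 | 5·2+4·1+1·3+5·4 = 37
D: 5·7+1·0 = 35 | 5·5+4·0+1·5+5·1 = 35
gcd(5,1,5,4,1,5) = 1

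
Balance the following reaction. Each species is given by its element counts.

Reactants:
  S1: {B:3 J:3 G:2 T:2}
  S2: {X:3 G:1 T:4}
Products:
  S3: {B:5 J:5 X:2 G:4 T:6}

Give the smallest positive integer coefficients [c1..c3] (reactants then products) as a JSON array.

B: 5·3+2·0 = 15 | 3·5 = 15
J: 5·3+2·0 = 15 | 3·5 = 15
X: 5·0+2·3 = 6 | 3·2 = 6
G: 5·2+2·1 = 12 | 3·4 = 12
T: 5·2+2·4 = 18 | 3·6 = 18
gcd(5,2,3) = 1

Coefficients: [5, 2, 3]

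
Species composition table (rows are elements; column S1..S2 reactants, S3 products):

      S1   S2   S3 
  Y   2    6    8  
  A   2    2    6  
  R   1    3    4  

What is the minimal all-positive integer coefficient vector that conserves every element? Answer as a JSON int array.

Y: 5·2+1·6 = 16 | 2·8 = 16
A: 5·2+1·2 = 12 | 2·6 = 12
R: 5·1+1·3 = 8 | 2·4 = 8
gcd(5,1,2) = 1

Coefficients: [5, 1, 2]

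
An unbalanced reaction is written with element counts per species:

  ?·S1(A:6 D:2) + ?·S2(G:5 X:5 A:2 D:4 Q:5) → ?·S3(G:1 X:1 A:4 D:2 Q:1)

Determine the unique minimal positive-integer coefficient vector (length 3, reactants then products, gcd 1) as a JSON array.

G: 3·0+1·5 = 5 | 5·1 = 5
X: 3·0+1·5 = 5 | 5·1 = 5
A: 3·6+1·2 = 20 | 5·4 = 20
D: 3·2+1·4 = 10 | 5·2 = 10
Q: 3·0+1·5 = 5 | 5·1 = 5
gcd(3,1,5) = 1

Coefficients: [3, 1, 5]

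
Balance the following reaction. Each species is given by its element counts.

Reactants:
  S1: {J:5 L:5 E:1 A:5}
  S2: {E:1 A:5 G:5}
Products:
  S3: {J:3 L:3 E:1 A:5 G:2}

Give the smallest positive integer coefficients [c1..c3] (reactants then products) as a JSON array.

Coefficients: [3, 2, 5]

J: 3·5+2·0 = 15 | 5·3 = 15
L: 3·5+2·0 = 15 | 5·3 = 15
E: 3·1+2·1 = 5 | 5·1 = 5
A: 3·5+2·5 = 25 | 5·5 = 25
G: 3·0+2·5 = 10 | 5·2 = 10
gcd(3,2,5) = 1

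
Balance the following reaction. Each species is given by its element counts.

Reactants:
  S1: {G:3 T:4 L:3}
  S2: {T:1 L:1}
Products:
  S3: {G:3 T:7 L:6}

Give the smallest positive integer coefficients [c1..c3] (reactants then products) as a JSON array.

Coefficients: [1, 3, 1]

G: 1·3+3·0 = 3 | 1·3 = 3
T: 1·4+3·1 = 7 | 1·7 = 7
L: 1·3+3·1 = 6 | 1·6 = 6
gcd(1,3,1) = 1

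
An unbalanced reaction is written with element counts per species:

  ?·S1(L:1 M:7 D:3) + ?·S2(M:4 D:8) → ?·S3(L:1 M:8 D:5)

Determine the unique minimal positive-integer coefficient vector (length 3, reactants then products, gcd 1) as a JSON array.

Coefficients: [4, 1, 4]

L: 4·1+1·0 = 4 | 4·1 = 4
M: 4·7+1·4 = 32 | 4·8 = 32
D: 4·3+1·8 = 20 | 4·5 = 20
gcd(4,1,4) = 1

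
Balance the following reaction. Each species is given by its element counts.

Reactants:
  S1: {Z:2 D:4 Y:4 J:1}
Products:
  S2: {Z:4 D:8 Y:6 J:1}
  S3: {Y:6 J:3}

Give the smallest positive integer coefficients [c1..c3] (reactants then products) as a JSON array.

Coefficients: [6, 3, 1]

Z: 6·2 = 12 | 3·4+1·0 = 12
D: 6·4 = 24 | 3·8+1·0 = 24
Y: 6·4 = 24 | 3·6+1·6 = 24
J: 6·1 = 6 | 3·1+1·3 = 6
gcd(6,3,1) = 1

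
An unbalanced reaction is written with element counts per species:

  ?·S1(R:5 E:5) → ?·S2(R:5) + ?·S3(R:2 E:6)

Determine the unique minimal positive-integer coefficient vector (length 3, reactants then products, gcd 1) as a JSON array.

R: 6·5 = 30 | 4·5+5·2 = 30
E: 6·5 = 30 | 4·0+5·6 = 30
gcd(6,4,5) = 1

Coefficients: [6, 4, 5]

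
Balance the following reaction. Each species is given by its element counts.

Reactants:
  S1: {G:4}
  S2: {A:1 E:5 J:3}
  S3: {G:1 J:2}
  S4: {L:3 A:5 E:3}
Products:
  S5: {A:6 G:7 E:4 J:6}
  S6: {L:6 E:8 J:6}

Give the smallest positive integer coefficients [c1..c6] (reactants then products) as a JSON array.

Coefficients: [2, 2, 6, 2, 2, 1]

L: 2·0+2·0+6·0+2·3 = 6 | 2·0+1·6 = 6
A: 2·0+2·1+6·0+2·5 = 12 | 2·6+1·0 = 12
G: 2·4+2·0+6·1+2·0 = 14 | 2·7+1·0 = 14
E: 2·0+2·5+6·0+2·3 = 16 | 2·4+1·8 = 16
J: 2·0+2·3+6·2+2·0 = 18 | 2·6+1·6 = 18
gcd(2,2,6,2,2,1) = 1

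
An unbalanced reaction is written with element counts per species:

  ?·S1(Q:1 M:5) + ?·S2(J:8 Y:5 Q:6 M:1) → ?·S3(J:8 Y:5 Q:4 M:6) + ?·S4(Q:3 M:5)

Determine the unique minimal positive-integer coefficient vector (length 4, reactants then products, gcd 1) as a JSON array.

Coefficients: [5, 2, 2, 3]

J: 5·0+2·8 = 16 | 2·8+3·0 = 16
Y: 5·0+2·5 = 10 | 2·5+3·0 = 10
Q: 5·1+2·6 = 17 | 2·4+3·3 = 17
M: 5·5+2·1 = 27 | 2·6+3·5 = 27
gcd(5,2,2,3) = 1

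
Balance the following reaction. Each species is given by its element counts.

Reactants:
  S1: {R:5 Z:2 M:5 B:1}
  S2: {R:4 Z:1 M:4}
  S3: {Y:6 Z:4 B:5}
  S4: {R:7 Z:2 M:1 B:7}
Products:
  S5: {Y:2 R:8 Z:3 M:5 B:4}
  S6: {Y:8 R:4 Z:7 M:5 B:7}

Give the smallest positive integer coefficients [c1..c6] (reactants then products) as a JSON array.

Coefficients: [1, 6, 5, 1, 3, 3]

Y: 1·0+6·0+5·6+1·0 = 30 | 3·2+3·8 = 30
R: 1·5+6·4+5·0+1·7 = 36 | 3·8+3·4 = 36
Z: 1·2+6·1+5·4+1·2 = 30 | 3·3+3·7 = 30
M: 1·5+6·4+5·0+1·1 = 30 | 3·5+3·5 = 30
B: 1·1+6·0+5·5+1·7 = 33 | 3·4+3·7 = 33
gcd(1,6,5,1,3,3) = 1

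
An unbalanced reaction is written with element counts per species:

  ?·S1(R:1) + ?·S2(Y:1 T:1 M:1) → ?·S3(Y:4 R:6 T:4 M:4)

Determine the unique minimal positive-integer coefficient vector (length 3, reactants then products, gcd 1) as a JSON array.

Coefficients: [6, 4, 1]

Y: 6·0+4·1 = 4 | 1·4 = 4
R: 6·1+4·0 = 6 | 1·6 = 6
T: 6·0+4·1 = 4 | 1·4 = 4
M: 6·0+4·1 = 4 | 1·4 = 4
gcd(6,4,1) = 1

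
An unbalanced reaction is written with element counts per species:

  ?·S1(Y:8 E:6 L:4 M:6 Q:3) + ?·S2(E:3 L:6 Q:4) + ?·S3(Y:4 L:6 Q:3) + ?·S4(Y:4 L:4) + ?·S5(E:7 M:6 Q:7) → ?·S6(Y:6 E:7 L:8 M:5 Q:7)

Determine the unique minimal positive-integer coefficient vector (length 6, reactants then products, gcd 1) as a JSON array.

Y: 2·8+3·0+1·4+4·4+3·0 = 36 | 6·6 = 36
E: 2·6+3·3+1·0+4·0+3·7 = 42 | 6·7 = 42
L: 2·4+3·6+1·6+4·4+3·0 = 48 | 6·8 = 48
M: 2·6+3·0+1·0+4·0+3·6 = 30 | 6·5 = 30
Q: 2·3+3·4+1·3+4·0+3·7 = 42 | 6·7 = 42
gcd(2,3,1,4,3,6) = 1

Coefficients: [2, 3, 1, 4, 3, 6]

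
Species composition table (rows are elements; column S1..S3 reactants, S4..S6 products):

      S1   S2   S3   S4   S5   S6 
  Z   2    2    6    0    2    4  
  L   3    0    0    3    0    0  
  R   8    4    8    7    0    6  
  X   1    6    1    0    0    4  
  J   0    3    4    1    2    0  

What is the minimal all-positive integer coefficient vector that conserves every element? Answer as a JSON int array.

Coefficients: [6, 2, 2, 6, 4, 5]

Z: 6·2+2·2+2·6 = 28 | 6·0+4·2+5·4 = 28
L: 6·3+2·0+2·0 = 18 | 6·3+4·0+5·0 = 18
R: 6·8+2·4+2·8 = 72 | 6·7+4·0+5·6 = 72
X: 6·1+2·6+2·1 = 20 | 6·0+4·0+5·4 = 20
J: 6·0+2·3+2·4 = 14 | 6·1+4·2+5·0 = 14
gcd(6,2,2,6,4,5) = 1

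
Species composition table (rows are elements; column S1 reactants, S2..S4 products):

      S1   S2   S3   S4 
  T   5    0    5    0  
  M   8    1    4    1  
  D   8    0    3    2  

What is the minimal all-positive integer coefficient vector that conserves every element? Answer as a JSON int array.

Coefficients: [2, 3, 2, 5]

T: 2·5 = 10 | 3·0+2·5+5·0 = 10
M: 2·8 = 16 | 3·1+2·4+5·1 = 16
D: 2·8 = 16 | 3·0+2·3+5·2 = 16
gcd(2,3,2,5) = 1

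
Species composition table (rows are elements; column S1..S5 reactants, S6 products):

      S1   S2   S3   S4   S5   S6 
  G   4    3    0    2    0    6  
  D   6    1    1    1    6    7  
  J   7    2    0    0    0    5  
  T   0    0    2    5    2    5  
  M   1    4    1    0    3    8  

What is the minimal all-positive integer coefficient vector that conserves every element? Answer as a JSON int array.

Coefficients: [1, 4, 4, 1, 1, 3]

G: 1·4+4·3+4·0+1·2+1·0 = 18 | 3·6 = 18
D: 1·6+4·1+4·1+1·1+1·6 = 21 | 3·7 = 21
J: 1·7+4·2+4·0+1·0+1·0 = 15 | 3·5 = 15
T: 1·0+4·0+4·2+1·5+1·2 = 15 | 3·5 = 15
M: 1·1+4·4+4·1+1·0+1·3 = 24 | 3·8 = 24
gcd(1,4,4,1,1,3) = 1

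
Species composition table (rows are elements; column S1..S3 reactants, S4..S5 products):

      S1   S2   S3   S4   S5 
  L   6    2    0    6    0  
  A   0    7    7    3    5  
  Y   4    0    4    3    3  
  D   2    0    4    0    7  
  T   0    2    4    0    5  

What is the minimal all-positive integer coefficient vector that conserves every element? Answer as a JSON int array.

Coefficients: [5, 3, 1, 6, 2]

L: 5·6+3·2+1·0 = 36 | 6·6+2·0 = 36
A: 5·0+3·7+1·7 = 28 | 6·3+2·5 = 28
Y: 5·4+3·0+1·4 = 24 | 6·3+2·3 = 24
D: 5·2+3·0+1·4 = 14 | 6·0+2·7 = 14
T: 5·0+3·2+1·4 = 10 | 6·0+2·5 = 10
gcd(5,3,1,6,2) = 1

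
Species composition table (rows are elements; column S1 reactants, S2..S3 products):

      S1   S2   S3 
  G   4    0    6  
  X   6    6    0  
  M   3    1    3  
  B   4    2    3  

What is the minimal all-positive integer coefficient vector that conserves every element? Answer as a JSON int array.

G: 3·4 = 12 | 3·0+2·6 = 12
X: 3·6 = 18 | 3·6+2·0 = 18
M: 3·3 = 9 | 3·1+2·3 = 9
B: 3·4 = 12 | 3·2+2·3 = 12
gcd(3,3,2) = 1

Coefficients: [3, 3, 2]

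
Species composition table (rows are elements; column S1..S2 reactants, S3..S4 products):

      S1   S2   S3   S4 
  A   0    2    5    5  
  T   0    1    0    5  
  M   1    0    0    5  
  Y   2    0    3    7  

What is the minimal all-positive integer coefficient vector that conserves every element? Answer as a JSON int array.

Coefficients: [5, 5, 1, 1]

A: 5·0+5·2 = 10 | 1·5+1·5 = 10
T: 5·0+5·1 = 5 | 1·0+1·5 = 5
M: 5·1+5·0 = 5 | 1·0+1·5 = 5
Y: 5·2+5·0 = 10 | 1·3+1·7 = 10
gcd(5,5,1,1) = 1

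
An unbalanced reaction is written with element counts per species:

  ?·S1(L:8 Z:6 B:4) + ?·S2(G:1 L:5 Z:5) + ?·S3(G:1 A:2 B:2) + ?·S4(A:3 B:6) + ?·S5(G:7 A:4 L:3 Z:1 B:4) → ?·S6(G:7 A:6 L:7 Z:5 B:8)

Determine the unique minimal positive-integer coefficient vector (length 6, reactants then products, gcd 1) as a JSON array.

Coefficients: [1, 3, 4, 2, 4, 5]

G: 1·0+3·1+4·1+2·0+4·7 = 35 | 5·7 = 35
A: 1·0+3·0+4·2+2·3+4·4 = 30 | 5·6 = 30
L: 1·8+3·5+4·0+2·0+4·3 = 35 | 5·7 = 35
Z: 1·6+3·5+4·0+2·0+4·1 = 25 | 5·5 = 25
B: 1·4+3·0+4·2+2·6+4·4 = 40 | 5·8 = 40
gcd(1,3,4,2,4,5) = 1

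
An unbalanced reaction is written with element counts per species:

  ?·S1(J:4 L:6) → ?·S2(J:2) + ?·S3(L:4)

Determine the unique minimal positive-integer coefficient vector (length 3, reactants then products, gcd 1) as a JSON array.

J: 2·4 = 8 | 4·2+3·0 = 8
L: 2·6 = 12 | 4·0+3·4 = 12
gcd(2,4,3) = 1

Coefficients: [2, 4, 3]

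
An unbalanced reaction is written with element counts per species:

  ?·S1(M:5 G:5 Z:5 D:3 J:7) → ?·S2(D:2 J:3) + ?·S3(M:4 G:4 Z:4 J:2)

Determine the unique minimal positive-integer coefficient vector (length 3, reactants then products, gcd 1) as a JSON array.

M: 4·5 = 20 | 6·0+5·4 = 20
G: 4·5 = 20 | 6·0+5·4 = 20
Z: 4·5 = 20 | 6·0+5·4 = 20
D: 4·3 = 12 | 6·2+5·0 = 12
J: 4·7 = 28 | 6·3+5·2 = 28
gcd(4,6,5) = 1

Coefficients: [4, 6, 5]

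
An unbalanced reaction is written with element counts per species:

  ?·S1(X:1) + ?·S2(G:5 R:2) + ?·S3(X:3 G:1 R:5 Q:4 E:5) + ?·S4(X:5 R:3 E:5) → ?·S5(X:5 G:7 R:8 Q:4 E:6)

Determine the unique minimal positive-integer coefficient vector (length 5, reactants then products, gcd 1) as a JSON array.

X: 5·1+6·0+5·3+1·5 = 25 | 5·5 = 25
G: 5·0+6·5+5·1+1·0 = 35 | 5·7 = 35
R: 5·0+6·2+5·5+1·3 = 40 | 5·8 = 40
Q: 5·0+6·0+5·4+1·0 = 20 | 5·4 = 20
E: 5·0+6·0+5·5+1·5 = 30 | 5·6 = 30
gcd(5,6,5,1,5) = 1

Coefficients: [5, 6, 5, 1, 5]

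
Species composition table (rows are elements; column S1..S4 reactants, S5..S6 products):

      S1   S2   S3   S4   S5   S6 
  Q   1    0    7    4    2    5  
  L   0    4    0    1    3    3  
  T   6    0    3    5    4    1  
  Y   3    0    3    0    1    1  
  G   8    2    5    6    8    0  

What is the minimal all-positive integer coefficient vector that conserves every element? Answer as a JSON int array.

Coefficients: [1, 6, 2, 3, 6, 3]

Q: 1·1+6·0+2·7+3·4 = 27 | 6·2+3·5 = 27
L: 1·0+6·4+2·0+3·1 = 27 | 6·3+3·3 = 27
T: 1·6+6·0+2·3+3·5 = 27 | 6·4+3·1 = 27
Y: 1·3+6·0+2·3+3·0 = 9 | 6·1+3·1 = 9
G: 1·8+6·2+2·5+3·6 = 48 | 6·8+3·0 = 48
gcd(1,6,2,3,6,3) = 1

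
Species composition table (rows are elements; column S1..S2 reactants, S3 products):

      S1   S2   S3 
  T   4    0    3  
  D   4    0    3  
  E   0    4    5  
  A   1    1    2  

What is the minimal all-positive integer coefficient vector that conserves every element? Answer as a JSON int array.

Coefficients: [3, 5, 4]

T: 3·4+5·0 = 12 | 4·3 = 12
D: 3·4+5·0 = 12 | 4·3 = 12
E: 3·0+5·4 = 20 | 4·5 = 20
A: 3·1+5·1 = 8 | 4·2 = 8
gcd(3,5,4) = 1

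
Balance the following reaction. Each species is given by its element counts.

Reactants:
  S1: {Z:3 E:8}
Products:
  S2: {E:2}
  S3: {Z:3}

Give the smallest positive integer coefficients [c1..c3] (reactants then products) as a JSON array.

Coefficients: [1, 4, 1]

Z: 1·3 = 3 | 4·0+1·3 = 3
E: 1·8 = 8 | 4·2+1·0 = 8
gcd(1,4,1) = 1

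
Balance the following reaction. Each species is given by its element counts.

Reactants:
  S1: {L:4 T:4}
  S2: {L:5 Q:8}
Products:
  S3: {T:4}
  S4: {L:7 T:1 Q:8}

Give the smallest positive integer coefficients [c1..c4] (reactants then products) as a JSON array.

L: 2·4+4·5 = 28 | 1·0+4·7 = 28
T: 2·4+4·0 = 8 | 1·4+4·1 = 8
Q: 2·0+4·8 = 32 | 1·0+4·8 = 32
gcd(2,4,1,4) = 1

Coefficients: [2, 4, 1, 4]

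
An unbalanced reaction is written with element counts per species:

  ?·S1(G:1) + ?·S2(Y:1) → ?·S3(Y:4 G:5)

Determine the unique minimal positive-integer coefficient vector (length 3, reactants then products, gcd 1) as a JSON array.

Coefficients: [5, 4, 1]

Y: 5·0+4·1 = 4 | 1·4 = 4
G: 5·1+4·0 = 5 | 1·5 = 5
gcd(5,4,1) = 1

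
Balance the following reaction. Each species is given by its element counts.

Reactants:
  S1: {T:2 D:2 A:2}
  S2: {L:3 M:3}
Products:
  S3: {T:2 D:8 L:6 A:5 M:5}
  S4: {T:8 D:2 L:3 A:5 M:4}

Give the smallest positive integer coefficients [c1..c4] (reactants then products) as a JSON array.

Coefficients: [5, 3, 1, 1]

T: 5·2+3·0 = 10 | 1·2+1·8 = 10
D: 5·2+3·0 = 10 | 1·8+1·2 = 10
L: 5·0+3·3 = 9 | 1·6+1·3 = 9
A: 5·2+3·0 = 10 | 1·5+1·5 = 10
M: 5·0+3·3 = 9 | 1·5+1·4 = 9
gcd(5,3,1,1) = 1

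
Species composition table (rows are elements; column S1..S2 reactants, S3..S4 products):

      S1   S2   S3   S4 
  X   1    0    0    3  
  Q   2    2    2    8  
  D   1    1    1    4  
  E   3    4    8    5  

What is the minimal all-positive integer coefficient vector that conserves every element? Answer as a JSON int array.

Coefficients: [3, 3, 2, 1]

X: 3·1+3·0 = 3 | 2·0+1·3 = 3
Q: 3·2+3·2 = 12 | 2·2+1·8 = 12
D: 3·1+3·1 = 6 | 2·1+1·4 = 6
E: 3·3+3·4 = 21 | 2·8+1·5 = 21
gcd(3,3,2,1) = 1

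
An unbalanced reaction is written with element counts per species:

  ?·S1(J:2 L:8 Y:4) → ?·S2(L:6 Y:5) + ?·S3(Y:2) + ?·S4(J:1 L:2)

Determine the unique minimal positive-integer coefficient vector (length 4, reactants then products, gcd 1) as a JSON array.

Coefficients: [3, 2, 1, 6]

J: 3·2 = 6 | 2·0+1·0+6·1 = 6
L: 3·8 = 24 | 2·6+1·0+6·2 = 24
Y: 3·4 = 12 | 2·5+1·2+6·0 = 12
gcd(3,2,1,6) = 1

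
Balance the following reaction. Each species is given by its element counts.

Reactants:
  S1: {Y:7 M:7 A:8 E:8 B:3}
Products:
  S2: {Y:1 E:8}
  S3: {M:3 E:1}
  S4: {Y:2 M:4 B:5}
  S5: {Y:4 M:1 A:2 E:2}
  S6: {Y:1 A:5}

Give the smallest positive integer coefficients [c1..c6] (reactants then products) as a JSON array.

Y: 5·7 = 35 | 3·1+6·0+3·2+5·4+6·1 = 35
M: 5·7 = 35 | 3·0+6·3+3·4+5·1+6·0 = 35
A: 5·8 = 40 | 3·0+6·0+3·0+5·2+6·5 = 40
E: 5·8 = 40 | 3·8+6·1+3·0+5·2+6·0 = 40
B: 5·3 = 15 | 3·0+6·0+3·5+5·0+6·0 = 15
gcd(5,3,6,3,5,6) = 1

Coefficients: [5, 3, 6, 3, 5, 6]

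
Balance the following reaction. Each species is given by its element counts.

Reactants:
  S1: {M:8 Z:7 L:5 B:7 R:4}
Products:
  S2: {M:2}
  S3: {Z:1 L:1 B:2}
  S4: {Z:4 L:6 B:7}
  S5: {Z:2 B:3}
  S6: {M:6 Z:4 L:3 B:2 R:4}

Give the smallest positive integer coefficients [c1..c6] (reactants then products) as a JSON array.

Coefficients: [4, 4, 2, 1, 3, 4]

M: 4·8 = 32 | 4·2+2·0+1·0+3·0+4·6 = 32
Z: 4·7 = 28 | 4·0+2·1+1·4+3·2+4·4 = 28
L: 4·5 = 20 | 4·0+2·1+1·6+3·0+4·3 = 20
B: 4·7 = 28 | 4·0+2·2+1·7+3·3+4·2 = 28
R: 4·4 = 16 | 4·0+2·0+1·0+3·0+4·4 = 16
gcd(4,4,2,1,3,4) = 1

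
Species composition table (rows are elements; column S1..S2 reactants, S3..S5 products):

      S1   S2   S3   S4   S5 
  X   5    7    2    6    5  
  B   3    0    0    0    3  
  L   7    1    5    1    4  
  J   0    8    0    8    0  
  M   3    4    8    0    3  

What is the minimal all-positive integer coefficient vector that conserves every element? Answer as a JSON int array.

Coefficients: [5, 6, 3, 6, 5]

X: 5·5+6·7 = 67 | 3·2+6·6+5·5 = 67
B: 5·3+6·0 = 15 | 3·0+6·0+5·3 = 15
L: 5·7+6·1 = 41 | 3·5+6·1+5·4 = 41
J: 5·0+6·8 = 48 | 3·0+6·8+5·0 = 48
M: 5·3+6·4 = 39 | 3·8+6·0+5·3 = 39
gcd(5,6,3,6,5) = 1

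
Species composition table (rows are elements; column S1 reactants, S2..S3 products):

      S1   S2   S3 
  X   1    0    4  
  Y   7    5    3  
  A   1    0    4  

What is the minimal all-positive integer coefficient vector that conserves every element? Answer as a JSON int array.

X: 4·1 = 4 | 5·0+1·4 = 4
Y: 4·7 = 28 | 5·5+1·3 = 28
A: 4·1 = 4 | 5·0+1·4 = 4
gcd(4,5,1) = 1

Coefficients: [4, 5, 1]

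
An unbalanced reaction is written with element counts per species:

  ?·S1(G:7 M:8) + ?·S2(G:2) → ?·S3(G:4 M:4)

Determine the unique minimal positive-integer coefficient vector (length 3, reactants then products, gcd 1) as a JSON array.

Coefficients: [2, 1, 4]

G: 2·7+1·2 = 16 | 4·4 = 16
M: 2·8+1·0 = 16 | 4·4 = 16
gcd(2,1,4) = 1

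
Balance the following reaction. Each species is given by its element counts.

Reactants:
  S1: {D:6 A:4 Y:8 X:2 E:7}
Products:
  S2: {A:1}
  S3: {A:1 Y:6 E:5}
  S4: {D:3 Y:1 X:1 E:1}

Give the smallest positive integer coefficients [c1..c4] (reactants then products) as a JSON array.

Coefficients: [1, 3, 1, 2]

D: 1·6 = 6 | 3·0+1·0+2·3 = 6
A: 1·4 = 4 | 3·1+1·1+2·0 = 4
Y: 1·8 = 8 | 3·0+1·6+2·1 = 8
X: 1·2 = 2 | 3·0+1·0+2·1 = 2
E: 1·7 = 7 | 3·0+1·5+2·1 = 7
gcd(1,3,1,2) = 1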